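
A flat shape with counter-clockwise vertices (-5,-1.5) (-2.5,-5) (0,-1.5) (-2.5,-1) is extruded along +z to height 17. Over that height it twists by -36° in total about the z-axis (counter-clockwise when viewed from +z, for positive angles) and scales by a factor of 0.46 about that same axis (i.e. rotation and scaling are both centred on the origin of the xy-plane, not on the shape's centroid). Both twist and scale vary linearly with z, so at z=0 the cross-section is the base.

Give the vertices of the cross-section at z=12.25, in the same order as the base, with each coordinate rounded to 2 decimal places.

Cross-section at z=12.25: (-3.15,0.51) (-2.71,-2.08) (-0.40,-0.82) (-1.64,0.12)

t = z/height = 12.25/17 = 0.720588
s = 1 + (scale-1)·z/height = 1 + (0.46-1)·12.25/17 = 0.610882
θ = twist·z/height = -36°·12.25/17 = -25.9412° = -0.452759 rad
cos θ = 0.899244, sin θ = -0.437448 (intermediates below are computed at full precision and shown rounded to 5 d.p.)
v1: (-5,-1.5) → rotate → (-5.15239,0.83838) → ×s → (-3.14750,0.51215) → (-3.15,0.51)
v2: (-2.5,-5) → rotate → (-4.43535,-3.40260) → ×s → (-2.70948,-2.07859) → (-2.71,-2.08)
v3: (0,-1.5) → rotate → (-0.65617,-1.34887) → ×s → (-0.40084,-0.82400) → (-0.40,-0.82)
v4: (-2.5,-1) → rotate → (-2.68556,0.19438) → ×s → (-1.64056,0.11874) → (-1.64,0.12)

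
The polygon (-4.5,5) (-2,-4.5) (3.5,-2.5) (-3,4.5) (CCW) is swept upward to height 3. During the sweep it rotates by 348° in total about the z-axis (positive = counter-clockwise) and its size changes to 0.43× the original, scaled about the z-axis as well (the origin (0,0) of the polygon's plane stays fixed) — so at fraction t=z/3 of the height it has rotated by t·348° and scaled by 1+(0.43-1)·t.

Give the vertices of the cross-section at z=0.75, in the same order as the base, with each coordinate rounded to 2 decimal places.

t = z/height = 0.75/3 = 0.25
s = 1 + (scale-1)·z/height = 1 + (0.43-1)·0.75/3 = 0.857500
θ = twist·z/height = 348°·0.75/3 = 87.0000° = 1.518436 rad
cos θ = 0.052336, sin θ = 0.998630 (intermediates below are computed at full precision and shown rounded to 5 d.p.)
v1: (-4.5,5) → rotate → (-5.22866,-4.23215) → ×s → (-4.48358,-3.62907) → (-4.48,-3.63)
v2: (-2,-4.5) → rotate → (4.38916,-2.23277) → ×s → (3.76371,-1.91460) → (3.76,-1.91)
v3: (3.5,-2.5) → rotate → (2.67975,3.36436) → ×s → (2.29789,2.88494) → (2.30,2.88)
v4: (-3,4.5) → rotate → (-4.65084,-2.76038) → ×s → (-3.98810,-2.36702) → (-3.99,-2.37)

Cross-section at z=0.75: (-4.48,-3.63) (3.76,-1.91) (2.30,2.88) (-3.99,-2.37)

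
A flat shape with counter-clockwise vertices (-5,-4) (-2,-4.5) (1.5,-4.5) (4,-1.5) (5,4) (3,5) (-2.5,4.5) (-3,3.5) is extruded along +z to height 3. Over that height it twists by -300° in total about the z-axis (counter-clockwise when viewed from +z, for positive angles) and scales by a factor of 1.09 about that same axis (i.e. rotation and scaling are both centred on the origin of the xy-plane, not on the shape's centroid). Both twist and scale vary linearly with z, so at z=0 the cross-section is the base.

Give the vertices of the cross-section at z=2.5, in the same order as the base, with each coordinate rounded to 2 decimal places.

t = z/height = 2.5/3 = 0.833333
s = 1 + (scale-1)·z/height = 1 + (1.09-1)·2.5/3 = 1.075000
θ = twist·z/height = -300°·2.5/3 = -250.0000° = -4.363323 rad
cos θ = -0.342020, sin θ = 0.939693 (intermediates below are computed at full precision and shown rounded to 5 d.p.)
v1: (-5,-4) → rotate → (5.46887,-3.33038) → ×s → (5.87904,-3.58016) → (5.88,-3.58)
v2: (-2,-4.5) → rotate → (4.91266,-0.34029) → ×s → (5.28111,-0.36582) → (5.28,-0.37)
v3: (1.5,-4.5) → rotate → (3.71559,2.94863) → ×s → (3.99426,3.16978) → (3.99,3.17)
v4: (4,-1.5) → rotate → (0.04146,4.27180) → ×s → (0.04457,4.59219) → (0.04,4.59)
v5: (5,4) → rotate → (-5.46887,3.33038) → ×s → (-5.87904,3.58016) → (-5.88,3.58)
v6: (3,5) → rotate → (-5.72452,1.10898) → ×s → (-6.15386,1.19215) → (-6.15,1.19)
v7: (-2.5,4.5) → rotate → (-3.37357,-3.88832) → ×s → (-3.62658,-4.17995) → (-3.63,-4.18)
v8: (-3,3.5) → rotate → (-2.26286,-4.01615) → ×s → (-2.43258,-4.31736) → (-2.43,-4.32)

Cross-section at z=2.5: (5.88,-3.58) (5.28,-0.37) (3.99,3.17) (0.04,4.59) (-5.88,3.58) (-6.15,1.19) (-3.63,-4.18) (-2.43,-4.32)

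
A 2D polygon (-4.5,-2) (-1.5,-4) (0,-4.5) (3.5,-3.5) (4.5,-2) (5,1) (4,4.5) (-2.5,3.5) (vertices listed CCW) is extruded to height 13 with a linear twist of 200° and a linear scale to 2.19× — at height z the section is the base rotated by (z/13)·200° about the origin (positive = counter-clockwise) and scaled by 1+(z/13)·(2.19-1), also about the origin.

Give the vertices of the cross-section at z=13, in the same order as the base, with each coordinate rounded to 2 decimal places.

t = z/height = 13/13 = 1
s = 1 + (scale-1)·z/height = 1 + (2.19-1)·13/13 = 2.190000
θ = twist·z/height = 200°·13/13 = 200.0000° = 3.490659 rad
cos θ = -0.939693, sin θ = -0.342020 (intermediates below are computed at full precision and shown rounded to 5 d.p.)
v1: (-4.5,-2) → rotate → (3.54458,3.41848) → ×s → (7.76262,7.48646) → (7.76,7.49)
v2: (-1.5,-4) → rotate → (0.04146,4.27180) → ×s → (0.09079,9.35524) → (0.09,9.36)
v3: (0,-4.5) → rotate → (-1.53909,4.22862) → ×s → (-3.37061,9.26067) → (-3.37,9.26)
v4: (3.5,-3.5) → rotate → (-4.48599,2.09185) → ×s → (-9.82433,4.58116) → (-9.82,4.58)
v5: (4.5,-2) → rotate → (-4.91266,0.34029) → ×s → (-10.75872,0.74525) → (-10.76,0.75)
v6: (5,1) → rotate → (-4.35644,-2.64979) → ×s → (-9.54061,-5.80305) → (-9.54,-5.80)
v7: (4,4.5) → rotate → (-2.21968,-5.59670) → ×s → (-4.86110,-12.25677) → (-4.86,-12.26)
v8: (-2.5,3.5) → rotate → (3.54630,-2.43387) → ×s → (7.76640,-5.33018) → (7.77,-5.33)

Cross-section at z=13: (7.76,7.49) (0.09,9.36) (-3.37,9.26) (-9.82,4.58) (-10.76,0.75) (-9.54,-5.80) (-4.86,-12.26) (7.77,-5.33)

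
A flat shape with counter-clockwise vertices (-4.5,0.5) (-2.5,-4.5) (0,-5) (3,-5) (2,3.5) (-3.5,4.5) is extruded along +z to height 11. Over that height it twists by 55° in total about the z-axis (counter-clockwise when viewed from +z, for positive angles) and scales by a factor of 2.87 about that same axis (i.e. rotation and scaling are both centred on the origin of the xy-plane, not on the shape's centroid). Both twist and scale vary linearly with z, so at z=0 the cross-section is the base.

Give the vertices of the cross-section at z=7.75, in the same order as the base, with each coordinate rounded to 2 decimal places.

t = z/height = 7.75/11 = 0.704545
s = 1 + (scale-1)·z/height = 1 + (2.87-1)·7.75/11 = 2.317500
θ = twist·z/height = 55°·7.75/11 = 38.7500° = 0.676315 rad
cos θ = 0.779884, sin θ = 0.625923 (intermediates below are computed at full precision and shown rounded to 5 d.p.)
v1: (-4.5,0.5) → rotate → (-3.82244,-2.42671) → ×s → (-8.85851,-5.62391) → (-8.86,-5.62)
v2: (-2.5,-4.5) → rotate → (0.86694,-5.07429) → ×s → (2.00914,-11.75966) → (2.01,-11.76)
v3: (0,-5) → rotate → (3.12962,-3.89942) → ×s → (7.25289,-9.03691) → (7.25,-9.04)
v4: (3,-5) → rotate → (5.46927,-2.02165) → ×s → (12.67504,-4.68518) → (12.68,-4.69)
v5: (2,3.5) → rotate → (-0.63096,3.98144) → ×s → (-1.46226,9.22699) → (-1.46,9.23)
v6: (-3.5,4.5) → rotate → (-5.54625,1.31875) → ×s → (-12.85344,3.05620) → (-12.85,3.06)

Cross-section at z=7.75: (-8.86,-5.62) (2.01,-11.76) (7.25,-9.04) (12.68,-4.69) (-1.46,9.23) (-12.85,3.06)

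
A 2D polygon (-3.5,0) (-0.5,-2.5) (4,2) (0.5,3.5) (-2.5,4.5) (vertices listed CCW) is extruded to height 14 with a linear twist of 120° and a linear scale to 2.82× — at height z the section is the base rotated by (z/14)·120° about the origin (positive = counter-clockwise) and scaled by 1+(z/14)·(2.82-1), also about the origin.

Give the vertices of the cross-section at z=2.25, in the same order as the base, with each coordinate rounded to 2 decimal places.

t = z/height = 2.25/14 = 0.160714
s = 1 + (scale-1)·z/height = 1 + (2.82-1)·2.25/14 = 1.292500
θ = twist·z/height = 120°·2.25/14 = 19.2857° = 0.336599 rad
cos θ = 0.943883, sin θ = 0.330279 (intermediates below are computed at full precision and shown rounded to 5 d.p.)
v1: (-3.5,0) → rotate → (-3.30359,-1.15598) → ×s → (-4.26989,-1.49410) → (-4.27,-1.49)
v2: (-0.5,-2.5) → rotate → (0.35376,-2.52485) → ×s → (0.45723,-3.26337) → (0.46,-3.26)
v3: (4,2) → rotate → (3.11498,3.20888) → ×s → (4.02611,4.14748) → (4.03,4.15)
v4: (0.5,3.5) → rotate → (-0.68404,3.46873) → ×s → (-0.88412,4.48334) → (-0.88,4.48)
v5: (-2.5,4.5) → rotate → (-3.84596,3.42178) → ×s → (-4.97091,4.42265) → (-4.97,4.42)

Cross-section at z=2.25: (-4.27,-1.49) (0.46,-3.26) (4.03,4.15) (-0.88,4.48) (-4.97,4.42)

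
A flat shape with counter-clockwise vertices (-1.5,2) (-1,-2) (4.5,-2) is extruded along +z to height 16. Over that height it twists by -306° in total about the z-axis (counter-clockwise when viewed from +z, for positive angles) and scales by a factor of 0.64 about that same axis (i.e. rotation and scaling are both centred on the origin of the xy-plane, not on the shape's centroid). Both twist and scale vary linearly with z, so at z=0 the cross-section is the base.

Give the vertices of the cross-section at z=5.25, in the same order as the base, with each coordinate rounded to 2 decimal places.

Cross-section at z=5.25: (1.97,0.98) (-1.58,1.19) (-2.45,-3.58)

t = z/height = 5.25/16 = 0.328125
s = 1 + (scale-1)·z/height = 1 + (0.64-1)·5.25/16 = 0.881875
θ = twist·z/height = -306°·5.25/16 = -100.4063° = -1.752420 rad
cos θ = -0.180626, sin θ = -0.983552 (intermediates below are computed at full precision and shown rounded to 5 d.p.)
v1: (-1.5,2) → rotate → (2.23804,1.11407) → ×s → (1.97367,0.98247) → (1.97,0.98)
v2: (-1,-2) → rotate → (-1.78648,1.34480) → ×s → (-1.57545,1.18595) → (-1.58,1.19)
v3: (4.5,-2) → rotate → (-2.77992,-4.06473) → ×s → (-2.45154,-3.58458) → (-2.45,-3.58)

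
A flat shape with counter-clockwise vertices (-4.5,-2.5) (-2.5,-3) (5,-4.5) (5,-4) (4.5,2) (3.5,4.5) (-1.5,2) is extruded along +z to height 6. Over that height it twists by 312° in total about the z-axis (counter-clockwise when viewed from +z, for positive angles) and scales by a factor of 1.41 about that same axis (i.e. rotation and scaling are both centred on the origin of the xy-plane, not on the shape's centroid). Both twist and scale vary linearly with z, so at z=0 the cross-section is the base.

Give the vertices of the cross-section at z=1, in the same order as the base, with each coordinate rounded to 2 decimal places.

Cross-section at z=1: (-0.86,-5.43) (0.88,-4.08) (7.08,1.25) (6.66,1.58) (1.28,5.10) (-1.49,5.91) (-2.67,0.05)

t = z/height = 1/6 = 0.166667
s = 1 + (scale-1)·z/height = 1 + (1.41-1)·1/6 = 1.068333
θ = twist·z/height = 312°·1/6 = 52.0000° = 0.907571 rad
cos θ = 0.615661, sin θ = 0.788011 (intermediates below are computed at full precision and shown rounded to 5 d.p.)
v1: (-4.5,-2.5) → rotate → (-0.80045,-5.08520) → ×s → (-0.85515,-5.43269) → (-0.86,-5.43)
v2: (-2.5,-3) → rotate → (0.82488,-3.81701) → ×s → (0.88125,-4.07784) → (0.88,-4.08)
v3: (5,-4.5) → rotate → (6.62436,1.16958) → ×s → (7.07702,1.24950) → (7.08,1.25)
v4: (5,-4) → rotate → (6.23035,1.47741) → ×s → (6.65609,1.57836) → (6.66,1.58)
v5: (4.5,2) → rotate → (1.19446,4.77737) → ×s → (1.27608,5.10383) → (1.28,5.10)
v6: (3.5,4.5) → rotate → (-1.39123,5.52851) → ×s → (-1.48630,5.90630) → (-1.49,5.91)
v7: (-1.5,2) → rotate → (-2.49951,0.04931) → ×s → (-2.67031,0.05268) → (-2.67,0.05)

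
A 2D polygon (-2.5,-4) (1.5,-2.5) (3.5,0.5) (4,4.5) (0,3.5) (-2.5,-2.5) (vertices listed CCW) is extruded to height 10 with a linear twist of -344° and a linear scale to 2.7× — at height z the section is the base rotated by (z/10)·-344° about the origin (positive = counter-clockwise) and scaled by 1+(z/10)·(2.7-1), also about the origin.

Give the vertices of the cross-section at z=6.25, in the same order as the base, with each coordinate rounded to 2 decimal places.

Cross-section at z=6.25: (8.96,3.80) (0.42,6.00) (-6.50,3.30) (-12.08,-2.87) (-4.14,-5.91) (7.18,1.27)

t = z/height = 6.25/10 = 0.625
s = 1 + (scale-1)·z/height = 1 + (2.7-1)·6.25/10 = 2.062500
θ = twist·z/height = -344°·6.25/10 = -215.0000° = -3.752458 rad
cos θ = -0.819152, sin θ = 0.573576 (intermediates below are computed at full precision and shown rounded to 5 d.p.)
v1: (-2.5,-4) → rotate → (4.34219,1.84267) → ×s → (8.95576,3.80050) → (8.96,3.80)
v2: (1.5,-2.5) → rotate → (0.20521,2.90824) → ×s → (0.42325,5.99825) → (0.42,6.00)
v3: (3.5,0.5) → rotate → (-3.15382,1.59794) → ×s → (-6.50475,3.29575) → (-6.50,3.30)
v4: (4,4.5) → rotate → (-5.85770,-1.39188) → ×s → (-12.08151,-2.87075) → (-12.08,-2.87)
v5: (0,3.5) → rotate → (-2.00752,-2.86703) → ×s → (-4.14050,-5.91325) → (-4.14,-5.91)
v6: (-2.5,-2.5) → rotate → (3.48182,0.61394) → ×s → (7.18126,1.26625) → (7.18,1.27)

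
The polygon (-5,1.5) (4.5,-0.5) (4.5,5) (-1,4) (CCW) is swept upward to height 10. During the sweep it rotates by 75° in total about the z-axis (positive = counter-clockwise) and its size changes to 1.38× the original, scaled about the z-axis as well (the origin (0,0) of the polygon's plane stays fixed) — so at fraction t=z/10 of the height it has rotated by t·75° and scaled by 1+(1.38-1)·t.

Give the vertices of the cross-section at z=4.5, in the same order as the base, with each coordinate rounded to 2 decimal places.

Cross-section at z=4.5: (-5.84,-1.79) (4.71,2.44) (1.13,7.80) (-3.58,3.24)

t = z/height = 4.5/10 = 0.45
s = 1 + (scale-1)·z/height = 1 + (1.38-1)·4.5/10 = 1.171000
θ = twist·z/height = 75°·4.5/10 = 33.7500° = 0.589049 rad
cos θ = 0.831470, sin θ = 0.555570 (intermediates below are computed at full precision and shown rounded to 5 d.p.)
v1: (-5,1.5) → rotate → (-4.99070,-1.53065) → ×s → (-5.84411,-1.79239) → (-5.84,-1.79)
v2: (4.5,-0.5) → rotate → (4.01940,2.08433) → ×s → (4.70672,2.44075) → (4.71,2.44)
v3: (4.5,5) → rotate → (0.96376,6.65741) → ×s → (1.12857,7.79583) → (1.13,7.80)
v4: (-1,4) → rotate → (-3.05375,2.77031) → ×s → (-3.57594,3.24403) → (-3.58,3.24)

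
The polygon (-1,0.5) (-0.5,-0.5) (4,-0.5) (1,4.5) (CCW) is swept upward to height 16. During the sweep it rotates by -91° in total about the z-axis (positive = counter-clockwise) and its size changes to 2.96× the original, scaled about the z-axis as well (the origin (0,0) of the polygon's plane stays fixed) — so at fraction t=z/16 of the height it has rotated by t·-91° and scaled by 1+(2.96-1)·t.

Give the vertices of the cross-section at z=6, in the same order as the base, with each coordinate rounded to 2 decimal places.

t = z/height = 6/16 = 0.375
s = 1 + (scale-1)·z/height = 1 + (2.96-1)·6/16 = 1.735000
θ = twist·z/height = -91°·6/16 = -34.1250° = -0.595594 rad
cos θ = 0.827816, sin θ = -0.561000 (intermediates below are computed at full precision and shown rounded to 5 d.p.)
v1: (-1,0.5) → rotate → (-0.54732,0.97491) → ×s → (-0.94959,1.69147) → (-0.95,1.69)
v2: (-0.5,-0.5) → rotate → (-0.69441,-0.13341) → ×s → (-1.20480,-0.23146) → (-1.20,-0.23)
v3: (4,-0.5) → rotate → (3.03076,-2.65791) → ×s → (5.25837,-4.61147) → (5.26,-4.61)
v4: (1,4.5) → rotate → (3.35232,3.16417) → ×s → (5.81627,5.48984) → (5.82,5.49)

Cross-section at z=6: (-0.95,1.69) (-1.20,-0.23) (5.26,-4.61) (5.82,5.49)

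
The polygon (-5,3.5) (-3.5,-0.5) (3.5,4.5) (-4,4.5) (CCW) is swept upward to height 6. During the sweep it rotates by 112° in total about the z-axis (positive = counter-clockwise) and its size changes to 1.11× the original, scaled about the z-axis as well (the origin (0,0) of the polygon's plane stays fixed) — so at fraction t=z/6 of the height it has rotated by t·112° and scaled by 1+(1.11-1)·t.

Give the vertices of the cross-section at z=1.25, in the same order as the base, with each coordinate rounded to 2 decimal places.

Cross-section at z=1.25: (-6.11,1.26) (-3.08,-1.89) (1.46,5.64) (-5.58,2.61)

t = z/height = 1.25/6 = 0.208333
s = 1 + (scale-1)·z/height = 1 + (1.11-1)·1.25/6 = 1.022917
θ = twist·z/height = 112°·1.25/6 = 23.3333° = 0.407243 rad
cos θ = 0.918216, sin θ = 0.396080 (intermediates below are computed at full precision and shown rounded to 5 d.p.)
v1: (-5,3.5) → rotate → (-5.97736,1.23336) → ×s → (-6.11434,1.26162) → (-6.11,1.26)
v2: (-3.5,-0.5) → rotate → (-3.01572,-1.84539) → ×s → (-3.08483,-1.88768) → (-3.08,-1.89)
v3: (3.5,4.5) → rotate → (1.43140,5.51825) → ×s → (1.46420,5.64471) → (1.46,5.64)
v4: (-4,4.5) → rotate → (-5.45522,2.54765) → ×s → (-5.58024,2.60604) → (-5.58,2.61)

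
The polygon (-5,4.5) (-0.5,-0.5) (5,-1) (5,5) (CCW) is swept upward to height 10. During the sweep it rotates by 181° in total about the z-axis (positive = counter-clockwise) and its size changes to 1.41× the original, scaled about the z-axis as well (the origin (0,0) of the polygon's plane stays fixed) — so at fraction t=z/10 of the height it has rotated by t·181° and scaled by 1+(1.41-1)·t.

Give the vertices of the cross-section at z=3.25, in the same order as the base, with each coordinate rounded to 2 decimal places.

Cross-section at z=3.25: (-7.30,-2.21) (0.19,-0.78) (3.90,4.26) (-1.91,7.78)

t = z/height = 3.25/10 = 0.325
s = 1 + (scale-1)·z/height = 1 + (1.41-1)·3.25/10 = 1.133250
θ = twist·z/height = 181°·3.25/10 = 58.8250° = 1.026690 rad
cos θ = 0.517654, sin θ = 0.855590 (intermediates below are computed at full precision and shown rounded to 5 d.p.)
v1: (-5,4.5) → rotate → (-6.43842,-1.94851) → ×s → (-7.29634,-2.20815) → (-7.30,-2.21)
v2: (-0.5,-0.5) → rotate → (0.16897,-0.68662) → ×s → (0.19148,-0.77811) → (0.19,-0.78)
v3: (5,-1) → rotate → (3.44386,3.76030) → ×s → (3.90275,4.26136) → (3.90,4.26)
v4: (5,5) → rotate → (-1.68968,6.86622) → ×s → (-1.91483,7.78114) → (-1.91,7.78)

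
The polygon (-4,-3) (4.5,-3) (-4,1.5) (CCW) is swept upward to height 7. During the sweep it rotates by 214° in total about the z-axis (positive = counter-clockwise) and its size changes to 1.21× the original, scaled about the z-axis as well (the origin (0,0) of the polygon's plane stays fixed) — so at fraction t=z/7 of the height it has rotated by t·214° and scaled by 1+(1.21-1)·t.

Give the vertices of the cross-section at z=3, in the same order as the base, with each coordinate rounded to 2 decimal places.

t = z/height = 3/7 = 0.428571
s = 1 + (scale-1)·z/height = 1 + (1.21-1)·3/7 = 1.090000
θ = twist·z/height = 214°·3/7 = 91.7143° = 1.600716 rad
cos θ = -0.029915, sin θ = 0.999552 (intermediates below are computed at full precision and shown rounded to 5 d.p.)
v1: (-4,-3) → rotate → (3.11832,-3.90846) → ×s → (3.39897,-4.26023) → (3.40,-4.26)
v2: (4.5,-3) → rotate → (2.86404,4.58773) → ×s → (3.12180,5.00063) → (3.12,5.00)
v3: (-4,1.5) → rotate → (-1.37967,-4.04308) → ×s → (-1.50384,-4.40696) → (-1.50,-4.41)

Cross-section at z=3: (3.40,-4.26) (3.12,5.00) (-1.50,-4.41)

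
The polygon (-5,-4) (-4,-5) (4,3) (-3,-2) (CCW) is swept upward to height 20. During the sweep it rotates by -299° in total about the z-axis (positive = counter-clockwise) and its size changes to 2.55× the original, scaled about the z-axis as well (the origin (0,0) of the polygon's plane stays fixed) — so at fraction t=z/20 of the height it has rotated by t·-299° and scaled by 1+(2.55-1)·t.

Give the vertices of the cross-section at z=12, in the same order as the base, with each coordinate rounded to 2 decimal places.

t = z/height = 12/20 = 0.6
s = 1 + (scale-1)·z/height = 1 + (2.55-1)·12/20 = 1.930000
θ = twist·z/height = -299°·12/20 = -179.4000° = -3.131121 rad
cos θ = -0.999945, sin θ = -0.010472 (intermediates below are computed at full precision and shown rounded to 5 d.p.)
v1: (-5,-4) → rotate → (4.95784,4.05214) → ×s → (9.56863,7.82063) → (9.57,7.82)
v2: (-4,-5) → rotate → (3.94742,5.04161) → ×s → (7.61852,9.73031) → (7.62,9.73)
v3: (4,3) → rotate → (-3.96837,-3.04172) → ×s → (-7.65895,-5.87052) → (-7.66,-5.87)
v4: (-3,-2) → rotate → (2.97889,2.03131) → ×s → (5.74926,3.92042) → (5.75,3.92)

Cross-section at z=12: (9.57,7.82) (7.62,9.73) (-7.66,-5.87) (5.75,3.92)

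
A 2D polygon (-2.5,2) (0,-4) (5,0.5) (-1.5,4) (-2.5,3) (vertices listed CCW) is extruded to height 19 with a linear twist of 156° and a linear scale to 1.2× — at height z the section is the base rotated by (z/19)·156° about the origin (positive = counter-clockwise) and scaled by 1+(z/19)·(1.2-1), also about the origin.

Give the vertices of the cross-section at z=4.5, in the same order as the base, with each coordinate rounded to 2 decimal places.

Cross-section at z=4.5: (-3.35,0.10) (2.52,-3.35) (3.87,3.57) (-3.77,2.40) (-3.98,0.94)

t = z/height = 4.5/19 = 0.236842
s = 1 + (scale-1)·z/height = 1 + (1.2-1)·4.5/19 = 1.047368
θ = twist·z/height = 156°·4.5/19 = 36.9474° = 0.644853 rad
cos θ = 0.799188, sin θ = 0.601081 (intermediates below are computed at full precision and shown rounded to 5 d.p.)
v1: (-2.5,2) → rotate → (-3.20013,0.09567) → ×s → (-3.35172,0.10021) → (-3.35,0.10)
v2: (0,-4) → rotate → (2.40432,-3.19675) → ×s → (2.51821,-3.34818) → (2.52,-3.35)
v3: (5,0.5) → rotate → (3.69540,3.40500) → ×s → (3.87044,3.56629) → (3.87,3.57)
v4: (-1.5,4) → rotate → (-3.60311,2.29513) → ×s → (-3.77378,2.40385) → (-3.77,2.40)
v5: (-2.5,3) → rotate → (-3.80121,0.89486) → ×s → (-3.98127,0.93725) → (-3.98,0.94)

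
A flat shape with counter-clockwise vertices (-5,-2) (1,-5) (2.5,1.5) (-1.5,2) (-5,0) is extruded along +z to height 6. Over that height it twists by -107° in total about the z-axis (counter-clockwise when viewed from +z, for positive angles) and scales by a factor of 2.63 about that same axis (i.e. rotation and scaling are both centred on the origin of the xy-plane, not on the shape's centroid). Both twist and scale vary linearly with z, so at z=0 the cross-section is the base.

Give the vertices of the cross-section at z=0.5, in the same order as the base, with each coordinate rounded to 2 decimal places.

Cross-section at z=0.5: (-5.96,-1.36) (0.24,-5.79) (3.07,1.24) (-1.33,2.51) (-5.61,0.88)

t = z/height = 0.5/6 = 0.0833333
s = 1 + (scale-1)·z/height = 1 + (2.63-1)·0.5/6 = 1.135833
θ = twist·z/height = -107°·0.5/6 = -8.9167° = -0.155625 rad
cos θ = 0.987915, sin θ = -0.154998 (intermediates below are computed at full precision and shown rounded to 5 d.p.)
v1: (-5,-2) → rotate → (-5.24957,-1.20084) → ×s → (-5.96264,-1.36396) → (-5.96,-1.36)
v2: (1,-5) → rotate → (0.21293,-5.09457) → ×s → (0.24185,-5.78658) → (0.24,-5.79)
v3: (2.5,1.5) → rotate → (2.70228,1.09438) → ×s → (3.06934,1.24303) → (3.07,1.24)
v4: (-1.5,2) → rotate → (-1.17188,2.20833) → ×s → (-1.33106,2.50829) → (-1.33,2.51)
v5: (-5,0) → rotate → (-4.93957,0.77499) → ×s → (-5.61053,0.88026) → (-5.61,0.88)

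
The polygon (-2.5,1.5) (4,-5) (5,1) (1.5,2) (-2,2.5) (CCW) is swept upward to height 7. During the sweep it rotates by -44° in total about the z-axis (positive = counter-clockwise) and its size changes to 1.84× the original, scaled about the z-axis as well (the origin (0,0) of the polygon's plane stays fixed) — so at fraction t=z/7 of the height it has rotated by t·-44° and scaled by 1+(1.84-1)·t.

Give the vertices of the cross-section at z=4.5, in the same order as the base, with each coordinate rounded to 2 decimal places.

t = z/height = 4.5/7 = 0.642857
s = 1 + (scale-1)·z/height = 1 + (1.84-1)·4.5/7 = 1.540000
θ = twist·z/height = -44°·4.5/7 = -28.2857° = -0.493679 rad
cos θ = 0.880596, sin θ = -0.473869 (intermediates below are computed at full precision and shown rounded to 5 d.p.)
v1: (-2.5,1.5) → rotate → (-1.49069,2.50556) → ×s → (-2.29566,3.85857) → (-2.30,3.86)
v2: (4,-5) → rotate → (1.15304,-6.29845) → ×s → (1.77568,-9.69962) → (1.78,-9.70)
v3: (5,1) → rotate → (4.87685,-1.48875) → ×s → (7.51034,-2.29267) → (7.51,-2.29)
v4: (1.5,2) → rotate → (2.26863,1.05039) → ×s → (3.49369,1.61760) → (3.49,1.62)
v5: (-2,2.5) → rotate → (-0.57652,3.14923) → ×s → (-0.88784,4.84981) → (-0.89,4.85)

Cross-section at z=4.5: (-2.30,3.86) (1.78,-9.70) (7.51,-2.29) (3.49,1.62) (-0.89,4.85)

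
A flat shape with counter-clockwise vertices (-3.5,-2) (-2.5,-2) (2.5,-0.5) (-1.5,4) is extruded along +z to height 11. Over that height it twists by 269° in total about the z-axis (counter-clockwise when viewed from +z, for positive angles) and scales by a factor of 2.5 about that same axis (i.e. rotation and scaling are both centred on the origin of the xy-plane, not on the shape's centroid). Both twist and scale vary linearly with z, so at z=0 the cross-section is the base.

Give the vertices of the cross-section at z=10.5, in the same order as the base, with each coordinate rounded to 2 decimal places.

Cross-section at z=10.5: (-2.79,9.40) (-3.34,7.03) (-2.57,-5.64) (10.30,1.33)

t = z/height = 10.5/11 = 0.954545
s = 1 + (scale-1)·z/height = 1 + (2.5-1)·10.5/11 = 2.431818
θ = twist·z/height = 269°·10.5/11 = 256.7727° = 4.481530 rad
cos θ = -0.228814, sin θ = -0.973470 (intermediates below are computed at full precision and shown rounded to 5 d.p.)
v1: (-3.5,-2) → rotate → (-1.14609,3.86477) → ×s → (-2.78708,9.39843) → (-2.79,9.40)
v2: (-2.5,-2) → rotate → (-1.37490,2.89130) → ×s → (-3.34352,7.03113) → (-3.34,7.03)
v3: (2.5,-0.5) → rotate → (-1.05877,-2.31927) → ×s → (-2.57474,-5.64004) → (-2.57,-5.64)
v4: (-1.5,4) → rotate → (4.23710,0.54495) → ×s → (10.30386,1.32521) → (10.30,1.33)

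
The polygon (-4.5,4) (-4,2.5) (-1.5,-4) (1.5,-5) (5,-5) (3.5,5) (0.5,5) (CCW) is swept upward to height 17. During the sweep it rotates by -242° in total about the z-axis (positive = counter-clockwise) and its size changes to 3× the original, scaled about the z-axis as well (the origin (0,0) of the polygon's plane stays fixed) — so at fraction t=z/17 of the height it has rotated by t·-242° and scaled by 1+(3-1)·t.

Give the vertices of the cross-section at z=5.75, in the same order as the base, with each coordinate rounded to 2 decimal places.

Cross-section at z=5.75: (5.57,8.42) (3.20,7.23) (-6.99,1.54) (-7.94,-3.68) (-7.11,-9.49) (9.13,-4.62) (8.42,0.36)

t = z/height = 5.75/17 = 0.338235
s = 1 + (scale-1)·z/height = 1 + (3-1)·5.75/17 = 1.676471
θ = twist·z/height = -242°·5.75/17 = -81.8529° = -1.428603 rad
cos θ = 0.141714, sin θ = -0.989908 (intermediates below are computed at full precision and shown rounded to 5 d.p.)
v1: (-4.5,4) → rotate → (3.32192,5.02144) → ×s → (5.56909,8.41830) → (5.57,8.42)
v2: (-4,2.5) → rotate → (1.90791,4.31392) → ×s → (3.19856,7.23215) → (3.20,7.23)
v3: (-1.5,-4) → rotate → (-4.17220,0.91800) → ×s → (-6.99457,1.53901) → (-6.99,1.54)
v4: (1.5,-5) → rotate → (-4.73697,-2.19343) → ×s → (-7.94139,-3.67723) → (-7.94,-3.68)
v5: (5,-5) → rotate → (-4.24097,-5.65811) → ×s → (-7.10986,-9.48565) → (-7.11,-9.49)
v6: (3.5,5) → rotate → (5.44554,-2.75610) → ×s → (9.12928,-4.62053) → (9.13,-4.62)
v7: (0.5,5) → rotate → (5.02040,0.21362) → ×s → (8.41654,0.35812) → (8.42,0.36)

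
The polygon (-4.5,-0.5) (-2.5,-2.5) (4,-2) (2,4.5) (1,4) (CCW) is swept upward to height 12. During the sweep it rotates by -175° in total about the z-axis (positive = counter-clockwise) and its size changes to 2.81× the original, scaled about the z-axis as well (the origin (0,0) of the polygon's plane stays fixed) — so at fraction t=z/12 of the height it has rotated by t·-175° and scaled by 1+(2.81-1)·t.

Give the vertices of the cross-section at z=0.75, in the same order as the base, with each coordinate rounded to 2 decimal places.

t = z/height = 0.75/12 = 0.0625
s = 1 + (scale-1)·z/height = 1 + (2.81-1)·0.75/12 = 1.113125
θ = twist·z/height = -175°·0.75/12 = -10.9375° = -0.190895 rad
cos θ = 0.981835, sin θ = -0.189738 (intermediates below are computed at full precision and shown rounded to 5 d.p.)
v1: (-4.5,-0.5) → rotate → (-4.51313,0.36290) → ×s → (-5.02367,0.40396) → (-5.02,0.40)
v2: (-2.5,-2.5) → rotate → (-2.92893,-1.98024) → ×s → (-3.26027,-2.20426) → (-3.26,-2.20)
v3: (4,-2) → rotate → (3.54786,-2.72262) → ×s → (3.94921,-3.03062) → (3.95,-3.03)
v4: (2,4.5) → rotate → (2.81749,4.03878) → ×s → (3.13622,4.49567) → (3.14,4.50)
v5: (1,4) → rotate → (1.74079,3.73760) → ×s → (1.93771,4.16042) → (1.94,4.16)

Cross-section at z=0.75: (-5.02,0.40) (-3.26,-2.20) (3.95,-3.03) (3.14,4.50) (1.94,4.16)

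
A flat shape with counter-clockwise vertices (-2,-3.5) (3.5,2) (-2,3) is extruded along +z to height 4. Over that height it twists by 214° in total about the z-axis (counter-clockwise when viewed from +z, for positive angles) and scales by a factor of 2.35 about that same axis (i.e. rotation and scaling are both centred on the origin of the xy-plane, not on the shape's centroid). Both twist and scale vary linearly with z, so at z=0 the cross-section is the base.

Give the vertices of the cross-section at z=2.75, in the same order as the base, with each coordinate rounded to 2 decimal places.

t = z/height = 2.75/4 = 0.6875
s = 1 + (scale-1)·z/height = 1 + (2.35-1)·2.75/4 = 1.928125
θ = twist·z/height = 214°·2.75/4 = 147.1250° = 2.567816 rad
cos θ = -0.839857, sin θ = 0.542808 (intermediates below are computed at full precision and shown rounded to 5 d.p.)
v1: (-2,-3.5) → rotate → (3.57954,1.85388) → ×s → (6.90180,3.57452) → (6.90,3.57)
v2: (3.5,2) → rotate → (-4.02511,0.22011) → ×s → (-7.76092,0.42441) → (-7.76,0.42)
v3: (-2,3) → rotate → (0.05129,-3.60519) → ×s → (0.09889,-6.95125) → (0.10,-6.95)

Cross-section at z=2.75: (6.90,3.57) (-7.76,0.42) (0.10,-6.95)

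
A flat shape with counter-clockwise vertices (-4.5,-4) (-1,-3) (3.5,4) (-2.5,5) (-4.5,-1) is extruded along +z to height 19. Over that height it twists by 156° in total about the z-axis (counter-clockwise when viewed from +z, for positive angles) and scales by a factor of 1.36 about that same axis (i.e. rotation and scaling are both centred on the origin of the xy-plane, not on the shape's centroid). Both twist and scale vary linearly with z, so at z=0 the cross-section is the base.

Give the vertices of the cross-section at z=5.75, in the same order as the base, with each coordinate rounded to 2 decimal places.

t = z/height = 5.75/19 = 0.302632
s = 1 + (scale-1)·z/height = 1 + (1.36-1)·5.75/19 = 1.108947
θ = twist·z/height = 156°·5.75/19 = 47.2105° = 0.823979 rad
cos θ = 0.679306, sin θ = 0.733855 (intermediates below are computed at full precision and shown rounded to 5 d.p.)
v1: (-4.5,-4) → rotate → (-0.12146,-6.01957) → ×s → (-0.13469,-6.67539) → (-0.13,-6.68)
v2: (-1,-3) → rotate → (1.52226,-2.77177) → ×s → (1.68810,-3.07375) → (1.69,-3.07)
v3: (3.5,4) → rotate → (-0.55785,5.28572) → ×s → (-0.61862,5.86158) → (-0.62,5.86)
v4: (-2.5,5) → rotate → (-5.36754,1.56190) → ×s → (-5.95232,1.73206) → (-5.95,1.73)
v5: (-4.5,-1) → rotate → (-2.32302,-3.98165) → ×s → (-2.57611,-4.41544) → (-2.58,-4.42)

Cross-section at z=5.75: (-0.13,-6.68) (1.69,-3.07) (-0.62,5.86) (-5.95,1.73) (-2.58,-4.42)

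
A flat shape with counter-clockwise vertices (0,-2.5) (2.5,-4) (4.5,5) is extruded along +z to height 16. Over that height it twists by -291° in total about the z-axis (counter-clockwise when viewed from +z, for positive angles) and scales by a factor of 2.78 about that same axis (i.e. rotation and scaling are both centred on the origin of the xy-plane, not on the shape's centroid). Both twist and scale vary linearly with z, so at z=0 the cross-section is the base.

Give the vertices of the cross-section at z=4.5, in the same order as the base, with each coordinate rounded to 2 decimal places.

t = z/height = 4.5/16 = 0.28125
s = 1 + (scale-1)·z/height = 1 + (2.78-1)·4.5/16 = 1.500625
θ = twist·z/height = -291°·4.5/16 = -81.8438° = -1.428443 rad
cos θ = 0.141873, sin θ = -0.989885 (intermediates below are computed at full precision and shown rounded to 5 d.p.)
v1: (0,-2.5) → rotate → (-2.47471,-0.35468) → ×s → (-3.71361,-0.53225) → (-3.71,-0.53)
v2: (2.5,-4) → rotate → (-3.60486,-3.04220) → ×s → (-5.40954,-4.56521) → (-5.41,-4.57)
v3: (4.5,5) → rotate → (5.58785,-3.74512) → ×s → (8.38527,-5.62002) → (8.39,-5.62)

Cross-section at z=4.5: (-3.71,-0.53) (-5.41,-4.57) (8.39,-5.62)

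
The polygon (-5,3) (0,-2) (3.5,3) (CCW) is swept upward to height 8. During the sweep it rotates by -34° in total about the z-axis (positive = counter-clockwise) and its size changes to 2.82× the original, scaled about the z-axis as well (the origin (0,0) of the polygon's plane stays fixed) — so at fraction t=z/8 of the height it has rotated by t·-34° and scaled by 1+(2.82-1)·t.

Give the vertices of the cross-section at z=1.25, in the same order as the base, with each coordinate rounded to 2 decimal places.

t = z/height = 1.25/8 = 0.15625
s = 1 + (scale-1)·z/height = 1 + (2.82-1)·1.25/8 = 1.284375
θ = twist·z/height = -34°·1.25/8 = -5.3125° = -0.092721 rad
cos θ = 0.995705, sin θ = -0.092588 (intermediates below are computed at full precision and shown rounded to 5 d.p.)
v1: (-5,3) → rotate → (-4.70076,3.45005) → ×s → (-6.03754,4.43116) → (-6.04,4.43)
v2: (0,-2) → rotate → (-0.18518,-1.99141) → ×s → (-0.23783,-2.55772) → (-0.24,-2.56)
v3: (3.5,3) → rotate → (3.76273,2.66306) → ×s → (4.83276,3.42036) → (4.83,3.42)

Cross-section at z=1.25: (-6.04,4.43) (-0.24,-2.56) (4.83,3.42)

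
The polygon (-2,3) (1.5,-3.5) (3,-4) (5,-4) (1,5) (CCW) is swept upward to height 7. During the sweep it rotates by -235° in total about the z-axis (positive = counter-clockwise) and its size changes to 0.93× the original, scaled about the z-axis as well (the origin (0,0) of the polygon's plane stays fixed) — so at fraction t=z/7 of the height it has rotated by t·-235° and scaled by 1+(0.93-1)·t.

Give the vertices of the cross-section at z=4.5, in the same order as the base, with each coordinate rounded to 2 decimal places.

Cross-section at z=4.5: (3.06,-1.58) (-2.87,2.23) (-4.36,1.96) (-6.03,1.03) (1.47,-4.64)

t = z/height = 4.5/7 = 0.642857
s = 1 + (scale-1)·z/height = 1 + (0.93-1)·4.5/7 = 0.955000
θ = twist·z/height = -235°·4.5/7 = -151.0714° = -2.636694 rad
cos θ = -0.875223, sin θ = -0.483719 (intermediates below are computed at full precision and shown rounded to 5 d.p.)
v1: (-2,3) → rotate → (3.20160,-1.65823) → ×s → (3.05753,-1.58361) → (3.06,-1.58)
v2: (1.5,-3.5) → rotate → (-3.00585,2.33770) → ×s → (-2.87059,2.23251) → (-2.87,2.23)
v3: (3,-4) → rotate → (-4.56055,2.04974) → ×s → (-4.35532,1.95750) → (-4.36,1.96)
v4: (5,-4) → rotate → (-6.31099,1.08230) → ×s → (-6.02700,1.03360) → (-6.03,1.03)
v5: (1,5) → rotate → (1.54337,-4.85984) → ×s → (1.47392,-4.64114) → (1.47,-4.64)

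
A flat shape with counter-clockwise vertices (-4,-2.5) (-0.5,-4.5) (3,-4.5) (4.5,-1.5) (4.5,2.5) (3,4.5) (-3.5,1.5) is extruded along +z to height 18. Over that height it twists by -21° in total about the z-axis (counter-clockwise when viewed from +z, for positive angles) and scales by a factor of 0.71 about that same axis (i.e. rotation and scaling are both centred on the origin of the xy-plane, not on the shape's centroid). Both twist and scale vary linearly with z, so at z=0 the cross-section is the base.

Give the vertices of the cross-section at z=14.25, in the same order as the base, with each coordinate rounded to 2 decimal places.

t = z/height = 14.25/18 = 0.791667
s = 1 + (scale-1)·z/height = 1 + (0.71-1)·14.25/18 = 0.770417
θ = twist·z/height = -21°·14.25/18 = -16.6250° = -0.290161 rad
cos θ = 0.958198, sin θ = -0.286106 (intermediates below are computed at full precision and shown rounded to 5 d.p.)
v1: (-4,-2.5) → rotate → (-4.54806,-1.25107) → ×s → (-3.50390,-0.96384) → (-3.50,-0.96)
v2: (-0.5,-4.5) → rotate → (-1.76658,-4.16884) → ×s → (-1.36100,-3.21174) → (-1.36,-3.21)
v3: (3,-4.5) → rotate → (1.58711,-5.17021) → ×s → (1.22274,-3.98322) → (1.22,-3.98)
v4: (4.5,-1.5) → rotate → (3.88273,-2.72478) → ×s → (2.99132,-2.09921) → (2.99,-2.10)
v5: (4.5,2.5) → rotate → (5.02716,1.10802) → ×s → (3.87301,0.85363) → (3.87,0.85)
v6: (3,4.5) → rotate → (4.16207,3.45357) → ×s → (3.20653,2.66069) → (3.21,2.66)
v7: (-3.5,1.5) → rotate → (-2.92453,2.43867) → ×s → (-2.25311,1.87879) → (-2.25,1.88)

Cross-section at z=14.25: (-3.50,-0.96) (-1.36,-3.21) (1.22,-3.98) (2.99,-2.10) (3.87,0.85) (3.21,2.66) (-2.25,1.88)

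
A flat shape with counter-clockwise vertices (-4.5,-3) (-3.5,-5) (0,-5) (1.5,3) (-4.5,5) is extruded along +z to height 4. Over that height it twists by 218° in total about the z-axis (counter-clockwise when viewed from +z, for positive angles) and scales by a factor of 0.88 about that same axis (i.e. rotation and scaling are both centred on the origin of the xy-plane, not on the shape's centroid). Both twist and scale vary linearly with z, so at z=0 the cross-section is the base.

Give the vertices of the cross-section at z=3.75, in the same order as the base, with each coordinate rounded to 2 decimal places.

Cross-section at z=3.75: (2.54,4.07) (1.00,5.32) (-1.83,4.04) (-0.11,-2.97) (5.47,-2.39)

t = z/height = 3.75/4 = 0.9375
s = 1 + (scale-1)·z/height = 1 + (0.88-1)·3.75/4 = 0.887500
θ = twist·z/height = 218°·3.75/4 = 204.3750° = 3.567017 rad
cos θ = -0.910864, sin θ = -0.412707 (intermediates below are computed at full precision and shown rounded to 5 d.p.)
v1: (-4.5,-3) → rotate → (2.86077,4.58977) → ×s → (2.53893,4.07342) → (2.54,4.07)
v2: (-3.5,-5) → rotate → (1.12449,5.99879) → ×s → (0.99798,5.32393) → (1.00,5.32)
v3: (0,-5) → rotate → (-2.06354,4.55432) → ×s → (-1.83139,4.04196) → (-1.83,4.04)
v4: (1.5,3) → rotate → (-0.12817,-3.35165) → ×s → (-0.11376,-2.97459) → (-0.11,-2.97)
v5: (-4.5,5) → rotate → (6.16242,-2.69714) → ×s → (5.46915,-2.39371) → (5.47,-2.39)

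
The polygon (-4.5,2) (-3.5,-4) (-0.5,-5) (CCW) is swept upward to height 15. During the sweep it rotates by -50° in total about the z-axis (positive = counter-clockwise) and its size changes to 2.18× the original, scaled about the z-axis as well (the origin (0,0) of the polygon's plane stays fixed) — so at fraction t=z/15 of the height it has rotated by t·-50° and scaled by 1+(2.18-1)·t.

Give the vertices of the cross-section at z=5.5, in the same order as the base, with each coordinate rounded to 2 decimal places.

Cross-section at z=5.5: (-5.22,4.75) (-6.56,-3.86) (-2.93,-6.57)

t = z/height = 5.5/15 = 0.366667
s = 1 + (scale-1)·z/height = 1 + (2.18-1)·5.5/15 = 1.432667
θ = twist·z/height = -50°·5.5/15 = -18.3333° = -0.319977 rad
cos θ = 0.949243, sin θ = -0.314545 (intermediates below are computed at full precision and shown rounded to 5 d.p.)
v1: (-4.5,2) → rotate → (-3.64250,3.31394) → ×s → (-5.21849,4.74777) → (-5.22,4.75)
v2: (-3.5,-4) → rotate → (-4.58053,-2.69606) → ×s → (-6.56237,-3.86256) → (-6.56,-3.86)
v3: (-0.5,-5) → rotate → (-2.04735,-4.58894) → ×s → (-2.93316,-6.57442) → (-2.93,-6.57)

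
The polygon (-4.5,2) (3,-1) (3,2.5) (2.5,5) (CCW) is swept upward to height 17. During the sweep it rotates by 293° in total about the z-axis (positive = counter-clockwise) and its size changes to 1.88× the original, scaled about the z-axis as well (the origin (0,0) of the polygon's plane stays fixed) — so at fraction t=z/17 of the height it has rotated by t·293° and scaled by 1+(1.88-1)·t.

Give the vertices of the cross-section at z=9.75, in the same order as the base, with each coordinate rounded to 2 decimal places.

t = z/height = 9.75/17 = 0.573529
s = 1 + (scale-1)·z/height = 1 + (1.88-1)·9.75/17 = 1.504706
θ = twist·z/height = 293°·9.75/17 = 168.0441° = 2.932923 rad
cos θ = -0.978307, sin θ = 0.207158 (intermediates below are computed at full precision and shown rounded to 5 d.p.)
v1: (-4.5,2) → rotate → (3.98807,-2.88883) → ×s → (6.00087,-4.34684) → (6.00,-4.35)
v2: (3,-1) → rotate → (-2.72776,1.59978) → ×s → (-4.10448,2.40720) → (-4.10,2.41)
v3: (3,2.5) → rotate → (-3.45282,-1.82429) → ×s → (-5.19548,-2.74502) → (-5.20,-2.75)
v4: (2.5,5) → rotate → (-3.48156,-4.37364) → ×s → (-5.23873,-6.58104) → (-5.24,-6.58)

Cross-section at z=9.75: (6.00,-4.35) (-4.10,2.41) (-5.20,-2.75) (-5.24,-6.58)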